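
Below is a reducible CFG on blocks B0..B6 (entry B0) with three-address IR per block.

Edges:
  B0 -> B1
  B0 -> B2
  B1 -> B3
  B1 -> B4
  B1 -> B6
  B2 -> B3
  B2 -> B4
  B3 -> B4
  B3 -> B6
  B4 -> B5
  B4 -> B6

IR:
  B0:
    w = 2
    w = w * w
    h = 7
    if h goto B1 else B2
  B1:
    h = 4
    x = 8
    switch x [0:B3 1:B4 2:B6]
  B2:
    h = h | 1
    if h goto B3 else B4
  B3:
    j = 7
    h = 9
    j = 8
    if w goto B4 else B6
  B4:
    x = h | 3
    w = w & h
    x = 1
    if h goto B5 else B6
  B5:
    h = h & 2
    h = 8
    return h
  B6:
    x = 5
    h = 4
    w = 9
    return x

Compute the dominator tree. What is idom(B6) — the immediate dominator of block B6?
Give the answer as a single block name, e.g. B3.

Answer: B0

Working:
idom tree: B1←B0 B2←B0 B3←B0 B4←B0 B5←B4 B6←B0
Dom at joins:
  B3: preds {B1,B2}: {B0,B1} ∩ {B0,B2} = {B0}; idom=B0
  B4: preds {B1,B2,B3}: {B0,B1} ∩ {B0,B2} ∩ {B0,B3} = {B0}; idom=B0
  B6: preds {B1,B3,B4}: {B0,B1} ∩ {B0,B3} ∩ {B0,B4} = {B0}; idom=B0

idom(B6) = B0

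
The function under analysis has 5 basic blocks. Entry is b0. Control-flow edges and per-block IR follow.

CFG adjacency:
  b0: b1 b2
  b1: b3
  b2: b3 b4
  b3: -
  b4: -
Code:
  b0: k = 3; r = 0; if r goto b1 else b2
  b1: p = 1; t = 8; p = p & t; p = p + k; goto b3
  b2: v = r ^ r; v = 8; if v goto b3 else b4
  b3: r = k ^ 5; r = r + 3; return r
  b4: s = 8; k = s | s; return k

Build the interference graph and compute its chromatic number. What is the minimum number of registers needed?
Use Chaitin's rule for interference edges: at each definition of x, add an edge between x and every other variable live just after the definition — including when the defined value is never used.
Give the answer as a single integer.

Block summaries:
  b0 def {k,r} use ∅
  b1 def {p,t} use {k}
  b2 def {v} use {r}
  b3 def {r} use {k}
  b4 def {k,s} use ∅

Backward fixpoint:
  b0 li=∅ lo={k,r}
  b1 li={k} lo={k}
  b2 li={k,r} lo={k}
  b3 li={k} lo=∅
  b4 li=∅ lo=∅

Interference:
  k: {p,r,t,v}
  p: {k,t}
  r: {k}
  s: ∅
  t: {k,p}
  v: {k}

Colouring:
  {k,p,t} pairwise interfere (3-clique) ⇒ χ ≥ 3
  assign k→R0 p→R1 r→R1 s→R0 t→R2 v→R1 — no edge inside a register ⇒ χ ≤ 3
  χ = 3

Answer: 3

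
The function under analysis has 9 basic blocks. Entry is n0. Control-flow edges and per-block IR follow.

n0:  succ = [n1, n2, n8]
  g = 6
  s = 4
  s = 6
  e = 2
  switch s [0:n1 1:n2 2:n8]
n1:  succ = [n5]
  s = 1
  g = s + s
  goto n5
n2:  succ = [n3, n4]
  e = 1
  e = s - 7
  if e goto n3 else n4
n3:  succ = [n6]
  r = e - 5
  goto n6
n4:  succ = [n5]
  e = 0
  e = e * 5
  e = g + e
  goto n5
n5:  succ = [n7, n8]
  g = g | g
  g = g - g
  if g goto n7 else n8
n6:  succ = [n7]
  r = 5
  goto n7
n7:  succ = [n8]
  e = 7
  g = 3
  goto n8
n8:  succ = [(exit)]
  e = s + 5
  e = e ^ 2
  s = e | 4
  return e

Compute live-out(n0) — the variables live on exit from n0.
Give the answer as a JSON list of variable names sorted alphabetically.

Answer: ["g", "s"]

Working:
Block summaries:
  n0: def={e,g,s} ue=∅
  n1: def={g,s} ue=∅
  n2: def={e} ue={s}
  n3: def={r} ue={e}
  n4: def={e} ue={g}
  n5: def={g} ue={g}
  n6: def={r} ue=∅
  n7: def={e,g} ue=∅
  n8: def={e,s} ue={s}

Backward fixpoint:
  live n0: ∅→{g,s}
  live n1: ∅→{g,s}
  live n2: {g,s}→{e,g,s}
  live n3: {e,s}→{s}
  live n4: {g,s}→{g,s}
  live n5: {g,s}→{s}
  live n6: {s}→{s}
  live n7: {s}→{s}
  live n8: {s}→∅

live-out(n0) = ["g", "s"]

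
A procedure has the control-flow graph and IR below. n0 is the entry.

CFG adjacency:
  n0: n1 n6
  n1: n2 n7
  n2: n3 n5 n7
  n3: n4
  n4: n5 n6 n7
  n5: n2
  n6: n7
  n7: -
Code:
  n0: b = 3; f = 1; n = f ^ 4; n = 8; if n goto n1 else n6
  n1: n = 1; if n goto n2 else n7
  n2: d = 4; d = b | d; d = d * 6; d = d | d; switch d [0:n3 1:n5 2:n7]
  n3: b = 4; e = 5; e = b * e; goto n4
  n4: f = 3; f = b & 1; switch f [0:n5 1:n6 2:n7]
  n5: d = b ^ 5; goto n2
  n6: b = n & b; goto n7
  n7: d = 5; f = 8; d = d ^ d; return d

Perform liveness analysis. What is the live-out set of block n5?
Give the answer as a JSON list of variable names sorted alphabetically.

Per-block:
  n0: {b,f,n} / ∅
  n1: {n} / ∅
  n2: {d} / {b}
  n3: {b,e} / ∅
  n4: {f} / {b}
  n5: {d} / {b}
  n6: {b} / {b,n}
  n7: {d,f} / ∅

Liveness:
  live n0: ∅→{b,n}
  live n1: {b}→{b,n}
  live n2: {b,n}→{b,n}
  live n3: {n}→{b,n}
  live n4: {b,n}→{b,n}
  live n5: {b,n}→{b,n}
  live n6: {b,n}→∅
  live n7: ∅→∅

live-out(n5) = ["b", "n"]

Answer: ["b", "n"]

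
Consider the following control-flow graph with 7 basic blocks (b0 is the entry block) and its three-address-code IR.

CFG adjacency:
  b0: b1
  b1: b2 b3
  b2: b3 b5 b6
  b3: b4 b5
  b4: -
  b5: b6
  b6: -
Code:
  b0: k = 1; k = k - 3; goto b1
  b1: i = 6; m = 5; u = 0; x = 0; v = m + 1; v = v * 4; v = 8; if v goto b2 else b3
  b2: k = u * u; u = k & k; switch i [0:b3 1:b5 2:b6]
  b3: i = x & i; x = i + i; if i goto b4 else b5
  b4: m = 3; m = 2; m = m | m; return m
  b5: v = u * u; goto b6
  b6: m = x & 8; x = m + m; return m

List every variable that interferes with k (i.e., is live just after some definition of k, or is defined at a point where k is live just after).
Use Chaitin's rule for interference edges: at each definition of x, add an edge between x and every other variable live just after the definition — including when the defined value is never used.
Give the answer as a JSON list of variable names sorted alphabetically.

Answer: ["i", "x"]

Analysis:
Per-block:
  b0 def {k} use ∅
  b1 def {i,m,u,v,x} use ∅
  b2 def {k,u} use {i,u}
  b3 def {i,x} use {i,x}
  b4 def {m} use ∅
  b5 def {v} use {u}
  b6 def {m,x} use {x}

Liveness:
  b0 li=∅ lo=∅
  b1 li=∅ lo={i,u,x}
  b2 li={i,u,x} lo={i,u,x}
  b3 li={i,u,x} lo={u,x}
  b4 li=∅ lo=∅
  b5 li={u,x} lo={x}
  b6 li={x} lo=∅

Conflict graph:
  i↔{k,m,u,v,x}
  k↔{i,x}
  m↔{i,u,x}
  u↔{i,m,v,x}
  v↔{i,u,x}
  x↔{i,k,m,u,v}

N(k) = ["i", "x"]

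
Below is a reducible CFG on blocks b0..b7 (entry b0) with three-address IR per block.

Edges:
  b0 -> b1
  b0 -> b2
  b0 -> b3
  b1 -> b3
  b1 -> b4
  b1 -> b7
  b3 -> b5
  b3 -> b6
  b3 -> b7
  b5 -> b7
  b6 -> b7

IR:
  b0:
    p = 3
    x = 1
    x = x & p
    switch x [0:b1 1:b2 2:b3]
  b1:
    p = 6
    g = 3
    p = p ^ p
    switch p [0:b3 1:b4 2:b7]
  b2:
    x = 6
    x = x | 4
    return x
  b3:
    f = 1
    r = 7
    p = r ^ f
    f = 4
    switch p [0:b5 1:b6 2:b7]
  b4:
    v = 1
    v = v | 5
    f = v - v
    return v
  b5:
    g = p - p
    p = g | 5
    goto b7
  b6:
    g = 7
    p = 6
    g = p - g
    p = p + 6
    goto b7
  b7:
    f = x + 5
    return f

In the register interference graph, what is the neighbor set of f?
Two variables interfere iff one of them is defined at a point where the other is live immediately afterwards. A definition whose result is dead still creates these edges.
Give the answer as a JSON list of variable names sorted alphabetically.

Answer: ["p", "r", "v", "x"]

Working:
Per-block:
  b0: {p,x} / ∅
  b1: {g,p} / ∅
  b2: {x} / ∅
  b3: {f,p,r} / ∅
  b4: {f,v} / ∅
  b5: {g,p} / {p}
  b6: {g,p} / ∅
  b7: {f} / {x}

Backward fixpoint:
  b0 li=∅ lo={x}
  b1 li={x} lo={x}
  b2 li=∅ lo=∅
  b3 li={x} lo={p,x}
  b4 li=∅ lo=∅
  b5 li={p,x} lo={x}
  b6 li={x} lo={x}
  b7 li={x} lo=∅

Interference:
  f: {p,r,v,x}
  g: {p,x}
  p: {f,g,x}
  r: {f,x}
  v: {f}
  x: {f,g,p,r}

N(f) = ["p", "r", "v", "x"]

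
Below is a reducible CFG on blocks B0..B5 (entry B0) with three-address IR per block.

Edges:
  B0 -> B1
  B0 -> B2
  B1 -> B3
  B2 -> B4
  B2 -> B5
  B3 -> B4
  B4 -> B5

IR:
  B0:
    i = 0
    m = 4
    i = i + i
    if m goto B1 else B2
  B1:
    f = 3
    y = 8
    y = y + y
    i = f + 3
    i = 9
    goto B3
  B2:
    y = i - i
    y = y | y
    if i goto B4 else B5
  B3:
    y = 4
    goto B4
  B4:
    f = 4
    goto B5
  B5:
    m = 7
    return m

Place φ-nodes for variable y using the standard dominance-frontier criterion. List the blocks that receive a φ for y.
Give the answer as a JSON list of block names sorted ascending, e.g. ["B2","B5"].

Answer: ["B4", "B5"]

Working:
idom tree: B1←B0 B2←B0 B3←B1 B4←B0 B5←B0
Join-block Dom:
  B4: preds {B2,B3}: {B0,B2} ∩ {B0,B1,B3} = {B0}; idom=B0
  B5: preds {B2,B4}: {B0,B2} ∩ {B0,B4} = {B0}; idom=B0

DF derivation:
  B4←B2: walk B2 to B0
  B4←B3: walk B3→B1 to B0
  B5←B2: walk B2 to B0
  B5←B4: walk B4 to B0
  B0 → ∅
  B1 → {B4}
  B2 → {B4,B5}
  B3 → {B4}
  B4 → {B5}
  B5 → ∅

φ for y: defs {B1,B2,B3}
  DF⁺ = {B4,B5}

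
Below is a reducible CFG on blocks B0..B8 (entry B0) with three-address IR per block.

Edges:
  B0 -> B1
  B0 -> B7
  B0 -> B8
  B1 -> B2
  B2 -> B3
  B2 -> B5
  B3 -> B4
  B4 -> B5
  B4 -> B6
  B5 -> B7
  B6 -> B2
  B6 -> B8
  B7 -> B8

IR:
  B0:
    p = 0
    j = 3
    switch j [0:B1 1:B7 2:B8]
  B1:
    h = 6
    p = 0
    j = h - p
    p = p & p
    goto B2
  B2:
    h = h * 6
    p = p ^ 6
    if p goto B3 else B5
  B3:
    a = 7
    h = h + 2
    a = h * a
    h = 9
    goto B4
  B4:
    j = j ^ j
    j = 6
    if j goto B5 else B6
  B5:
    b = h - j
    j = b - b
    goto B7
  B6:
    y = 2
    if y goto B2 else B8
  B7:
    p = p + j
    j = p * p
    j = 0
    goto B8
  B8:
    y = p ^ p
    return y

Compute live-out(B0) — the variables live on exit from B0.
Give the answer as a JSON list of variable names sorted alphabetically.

Per-block:
  B0: def={j,p} ue=∅
  B1: def={h,j,p} ue=∅
  B2: def={h,p} ue={h,p}
  B3: def={a,h} ue={h}
  B4: def={j} ue={j}
  B5: def={b,j} ue={h,j}
  B6: def={y} ue=∅
  B7: def={j,p} ue={j,p}
  B8: def={y} ue={p}

Liveness:
  B0 li=∅ lo={j,p}
  B1 li=∅ lo={h,j,p}
  B2 li={h,j,p} lo={h,j,p}
  B3 li={h,j,p} lo={h,j,p}
  B4 li={h,j,p} lo={h,j,p}
  B5 li={h,j,p} lo={j,p}
  B6 li={h,j,p} lo={h,j,p}
  B7 li={j,p} lo={p}
  B8 li={p} lo=∅

live-out(B0) = ["j", "p"]

Answer: ["j", "p"]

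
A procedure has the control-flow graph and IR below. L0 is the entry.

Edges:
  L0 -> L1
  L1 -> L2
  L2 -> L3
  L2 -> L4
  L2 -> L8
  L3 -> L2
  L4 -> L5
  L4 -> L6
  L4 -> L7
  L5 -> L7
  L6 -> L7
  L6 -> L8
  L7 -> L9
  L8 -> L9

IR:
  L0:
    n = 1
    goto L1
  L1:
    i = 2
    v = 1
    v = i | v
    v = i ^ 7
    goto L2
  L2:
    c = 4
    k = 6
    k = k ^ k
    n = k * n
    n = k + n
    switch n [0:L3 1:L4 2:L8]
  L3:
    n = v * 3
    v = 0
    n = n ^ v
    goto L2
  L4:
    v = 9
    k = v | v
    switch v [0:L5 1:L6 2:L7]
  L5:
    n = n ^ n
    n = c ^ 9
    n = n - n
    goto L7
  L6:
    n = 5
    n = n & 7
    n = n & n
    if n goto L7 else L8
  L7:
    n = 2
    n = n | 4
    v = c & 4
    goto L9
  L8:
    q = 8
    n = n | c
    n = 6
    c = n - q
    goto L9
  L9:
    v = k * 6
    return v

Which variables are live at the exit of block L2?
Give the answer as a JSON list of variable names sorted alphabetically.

Answer: ["c", "k", "n", "v"]

Analysis:
Block summaries:
  L0 def {n} use ∅
  L1 def {i,v} use ∅
  L2 def {c,k,n} use {n}
  L3 def {n,v} use {v}
  L4 def {k,v} use ∅
  L5 def {n} use {c,n}
  L6 def {n} use ∅
  L7 def {n,v} use {c}
  L8 def {c,n,q} use {c,n}
  L9 def {v} use {k}

Backward fixpoint:
  live L0: ∅→{n}
  live L1: {n}→{n,v}
  live L2: {n,v}→{c,k,n,v}
  live L3: {v}→{n,v}
  live L4: {c,n}→{c,k,n}
  live L5: {c,k,n}→{c,k}
  live L6: {c,k}→{c,k,n}
  live L7: {c,k}→{k}
  live L8: {c,k,n}→{k}
  live L9: {k}→∅

live-out(L2) = ["c", "k", "n", "v"]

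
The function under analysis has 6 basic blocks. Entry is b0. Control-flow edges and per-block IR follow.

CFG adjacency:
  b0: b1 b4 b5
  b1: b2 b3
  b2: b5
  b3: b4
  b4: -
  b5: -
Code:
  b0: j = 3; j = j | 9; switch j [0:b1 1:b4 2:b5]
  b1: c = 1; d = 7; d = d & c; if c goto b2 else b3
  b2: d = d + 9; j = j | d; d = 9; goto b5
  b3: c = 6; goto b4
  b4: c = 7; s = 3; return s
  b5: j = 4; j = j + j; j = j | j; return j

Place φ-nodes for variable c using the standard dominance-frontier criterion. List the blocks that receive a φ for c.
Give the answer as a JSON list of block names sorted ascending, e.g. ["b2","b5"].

idom tree: b1←b0 b2←b1 b3←b1 b4←b0 b5←b0
Dom at joins:
  b4: preds {b0,b3}: {b0} ∩ {b0,b1,b3} = {b0}; idom=b0
  b5: preds {b0,b2}: {b0} ∩ {b0,b1,b2} = {b0}; idom=b0

DF derivation:
  b4←b0: walk · to b0
  b4←b3: walk b3→b1 to b0
  b5←b0: walk · to b0
  b5←b2: walk b2→b1 to b0
  b0: DF=∅
  b1: DF={b4,b5}
  b2: DF={b5}
  b3: DF={b4}
  b4: DF=∅
  b5: DF=∅

φ for c: defs {b1,b3,b4}
  DF⁺ = {b4,b5}

Answer: ["b4", "b5"]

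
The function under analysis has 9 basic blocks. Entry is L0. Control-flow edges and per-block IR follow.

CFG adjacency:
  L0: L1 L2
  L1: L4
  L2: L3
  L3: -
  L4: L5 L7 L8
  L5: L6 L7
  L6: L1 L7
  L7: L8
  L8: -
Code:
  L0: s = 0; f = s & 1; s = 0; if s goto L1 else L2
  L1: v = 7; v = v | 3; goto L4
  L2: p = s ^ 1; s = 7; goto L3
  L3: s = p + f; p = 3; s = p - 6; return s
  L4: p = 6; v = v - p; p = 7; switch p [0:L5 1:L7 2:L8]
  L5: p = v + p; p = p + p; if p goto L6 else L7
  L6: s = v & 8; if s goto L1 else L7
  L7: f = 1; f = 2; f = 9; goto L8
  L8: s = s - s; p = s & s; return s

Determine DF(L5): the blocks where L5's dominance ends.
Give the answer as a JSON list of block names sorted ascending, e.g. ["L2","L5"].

idom tree: L1←L0 L2←L0 L3←L2 L4←L1 L5←L4 L6←L5 L7←L4 L8←L4
Join-block Dom:
  L1: preds {L0,L6}: {L0} ∩ {L0,L1,L4,L5,L6} = {L0}; idom=L0
  L7: preds {L4,L5,L6}: {L0,L1,L4} ∩ {L0,L1,L4,L5} ∩ {L0,L1,L4,L5,L6} = {L0,L1,L4}; idom=L4
  L8: preds {L4,L7}: {L0,L1,L4} ∩ {L0,L1,L4,L7} = {L0,L1,L4}; idom=L4

DF walk-up:
  L1←L0: walk · to L0
  L1←L6: walk L6→L5→L4→L1 to L0
  L7←L4: walk · to L4
  L7←L5: walk L5 to L4
  L7←L6: walk L6→L5 to L4
  L8←L4: walk · to L4
  L8←L7: walk L7 to L4
  L0 → ∅
  L1 → {L1}
  L2 → ∅
  L3 → ∅
  L4 → {L1}
  L5 → {L1,L7}
  L6 → {L1,L7}
  L7 → {L8}
  L8 → ∅

DF(L5) = ["L1", "L7"]

Answer: ["L1", "L7"]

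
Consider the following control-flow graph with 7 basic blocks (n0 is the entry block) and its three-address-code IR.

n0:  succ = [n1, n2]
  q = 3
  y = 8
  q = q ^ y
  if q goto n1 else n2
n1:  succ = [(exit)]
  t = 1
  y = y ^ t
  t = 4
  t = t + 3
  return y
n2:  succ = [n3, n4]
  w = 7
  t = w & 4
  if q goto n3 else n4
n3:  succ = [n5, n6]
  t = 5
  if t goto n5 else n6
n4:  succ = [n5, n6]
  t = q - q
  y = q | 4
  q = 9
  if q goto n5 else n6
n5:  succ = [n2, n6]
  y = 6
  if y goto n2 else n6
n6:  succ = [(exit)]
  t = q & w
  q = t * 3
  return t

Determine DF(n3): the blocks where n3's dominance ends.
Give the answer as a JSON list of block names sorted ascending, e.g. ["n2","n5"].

Answer: ["n5", "n6"]

Analysis:
idom tree: n1←n0 n2←n0 n3←n2 n4←n2 n5←n2 n6←n2
Dom∩ at merges:
  n2: preds {n0,n5}: {n0} ∩ {n0,n2,n5} = {n0}; idom=n0
  n5: preds {n3,n4}: {n0,n2,n3} ∩ {n0,n2,n4} = {n0,n2}; idom=n2
  n6: preds {n3,n4,n5}: {n0,n2,n3} ∩ {n0,n2,n4} ∩ {n0,n2,n5} = {n0,n2}; idom=n2

Frontier:
  n2←n0: walk · to n0
  n2←n5: walk n5→n2 to n0
  n5←n3: walk n3 to n2
  n5←n4: walk n4 to n2
  n6←n3: walk n3 to n2
  n6←n4: walk n4 to n2
  n6←n5: walk n5 to n2
  n0: DF=∅
  n1: DF=∅
  n2: DF={n2}
  n3: DF={n5,n6}
  n4: DF={n5,n6}
  n5: DF={n2,n6}
  n6: DF=∅

DF(n3) = ["n5", "n6"]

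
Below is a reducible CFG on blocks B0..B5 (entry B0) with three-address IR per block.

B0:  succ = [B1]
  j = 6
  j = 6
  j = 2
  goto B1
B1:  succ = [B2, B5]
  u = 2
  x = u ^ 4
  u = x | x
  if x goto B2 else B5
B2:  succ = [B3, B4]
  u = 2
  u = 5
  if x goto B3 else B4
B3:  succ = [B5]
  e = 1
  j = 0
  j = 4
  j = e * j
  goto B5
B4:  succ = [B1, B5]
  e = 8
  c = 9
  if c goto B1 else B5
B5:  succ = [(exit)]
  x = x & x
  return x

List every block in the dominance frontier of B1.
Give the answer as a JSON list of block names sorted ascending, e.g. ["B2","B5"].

Answer: ["B1"]

Working:
idom tree: B1←B0 B2←B1 B3←B2 B4←B2 B5←B1
Join-block Dom:
  B1: preds {B0,B4}: {B0} ∩ {B0,B1,B2,B4} = {B0}; idom=B0
  B5: preds {B1,B3,B4}: {B0,B1} ∩ {B0,B1,B2,B3} ∩ {B0,B1,B2,B4} = {B0,B1}; idom=B1

DF walk-up:
  join B1 pred B0: · stop@B0
  join B1 pred B4: B4→B2→B1 stop@B0
  join B5 pred B1: · stop@B1
  join B5 pred B3: B3→B2 stop@B1
  join B5 pred B4: B4→B2 stop@B1
  B0 → ∅
  B1 → {B1}
  B2 → {B1,B5}
  B3 → {B5}
  B4 → {B1,B5}
  B5 → ∅

DF(B1) = ["B1"]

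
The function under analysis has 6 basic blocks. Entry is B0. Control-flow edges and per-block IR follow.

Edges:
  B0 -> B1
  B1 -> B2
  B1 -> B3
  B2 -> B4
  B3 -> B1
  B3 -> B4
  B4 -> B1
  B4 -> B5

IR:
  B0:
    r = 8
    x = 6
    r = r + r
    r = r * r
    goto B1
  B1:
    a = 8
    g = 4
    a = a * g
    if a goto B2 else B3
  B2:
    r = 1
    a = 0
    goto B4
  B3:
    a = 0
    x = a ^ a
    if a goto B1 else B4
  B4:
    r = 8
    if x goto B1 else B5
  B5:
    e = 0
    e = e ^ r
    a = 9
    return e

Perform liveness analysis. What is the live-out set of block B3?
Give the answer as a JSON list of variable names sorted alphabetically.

Answer: ["x"]

Derivation:
Block summaries:
  B0: def={r,x} ue=∅
  B1: def={a,g} ue=∅
  B2: def={a,r} ue=∅
  B3: def={a,x} ue=∅
  B4: def={r} ue={x}
  B5: def={a,e} ue={r}

Live sets:
  B0: in=∅ out={x}
  B1: in={x} out={x}
  B2: in={x} out={x}
  B3: in=∅ out={x}
  B4: in={x} out={r,x}
  B5: in={r} out=∅

live-out(B3) = ["x"]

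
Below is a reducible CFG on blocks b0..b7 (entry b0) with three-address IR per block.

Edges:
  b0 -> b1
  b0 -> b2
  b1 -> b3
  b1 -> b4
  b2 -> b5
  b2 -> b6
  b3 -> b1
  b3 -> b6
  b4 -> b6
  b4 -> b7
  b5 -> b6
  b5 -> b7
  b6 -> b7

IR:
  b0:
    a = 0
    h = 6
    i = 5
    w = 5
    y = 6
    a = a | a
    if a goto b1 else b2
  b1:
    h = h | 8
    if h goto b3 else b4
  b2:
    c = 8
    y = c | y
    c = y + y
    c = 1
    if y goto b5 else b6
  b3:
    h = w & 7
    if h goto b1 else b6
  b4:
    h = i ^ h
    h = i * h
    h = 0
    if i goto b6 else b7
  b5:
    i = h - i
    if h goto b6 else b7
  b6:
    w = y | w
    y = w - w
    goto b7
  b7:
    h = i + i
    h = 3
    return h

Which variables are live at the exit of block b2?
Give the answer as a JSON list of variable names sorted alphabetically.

Per-block:
  b0 def {a,h,i,w,y} use ∅
  b1 def {h} use {h}
  b2 def {c,y} use {y}
  b3 def {h} use {w}
  b4 def {h} use {h,i}
  b5 def {i} use {h,i}
  b6 def {w,y} use {w,y}
  b7 def {h} use {i}

Live sets:
  b0: in=∅ out={h,i,w,y}
  b1: in={h,i,w,y} out={h,i,w,y}
  b2: in={h,i,w,y} out={h,i,w,y}
  b3: in={i,w,y} out={h,i,w,y}
  b4: in={h,i,w,y} out={i,w,y}
  b5: in={h,i,w,y} out={i,w,y}
  b6: in={i,w,y} out={i}
  b7: in={i} out=∅

live-out(b2) = ["h", "i", "w", "y"]

Answer: ["h", "i", "w", "y"]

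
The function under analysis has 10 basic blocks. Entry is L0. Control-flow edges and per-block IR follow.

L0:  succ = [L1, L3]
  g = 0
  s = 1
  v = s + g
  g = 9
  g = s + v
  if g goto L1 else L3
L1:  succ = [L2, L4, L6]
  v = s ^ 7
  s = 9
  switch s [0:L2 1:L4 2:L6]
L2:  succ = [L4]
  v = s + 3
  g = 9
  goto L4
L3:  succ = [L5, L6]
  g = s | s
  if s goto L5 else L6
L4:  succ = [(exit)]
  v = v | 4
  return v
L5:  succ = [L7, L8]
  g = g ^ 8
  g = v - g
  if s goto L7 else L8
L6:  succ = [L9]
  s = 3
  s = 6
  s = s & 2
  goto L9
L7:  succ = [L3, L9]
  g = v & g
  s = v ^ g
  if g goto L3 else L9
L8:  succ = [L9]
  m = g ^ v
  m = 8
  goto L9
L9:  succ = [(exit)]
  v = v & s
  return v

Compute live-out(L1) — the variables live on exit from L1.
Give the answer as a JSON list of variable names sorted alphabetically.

Block summaries:
  L0 def {g,s,v} use ∅
  L1 def {s,v} use {s}
  L2 def {g,v} use {s}
  L3 def {g} use {s}
  L4 def {v} use {v}
  L5 def {g} use {g,s,v}
  L6 def {s} use ∅
  L7 def {g,s} use {g,v}
  L8 def {m} use {g,v}
  L9 def {v} use {s,v}

Liveness:
  live L0: ∅→{s,v}
  live L1: {s}→{s,v}
  live L2: {s}→{v}
  live L3: {s,v}→{g,s,v}
  live L4: {v}→∅
  live L5: {g,s,v}→{g,s,v}
  live L6: {v}→{s,v}
  live L7: {g,v}→{s,v}
  live L8: {g,s,v}→{s,v}
  live L9: {s,v}→∅

live-out(L1) = ["s", "v"]

Answer: ["s", "v"]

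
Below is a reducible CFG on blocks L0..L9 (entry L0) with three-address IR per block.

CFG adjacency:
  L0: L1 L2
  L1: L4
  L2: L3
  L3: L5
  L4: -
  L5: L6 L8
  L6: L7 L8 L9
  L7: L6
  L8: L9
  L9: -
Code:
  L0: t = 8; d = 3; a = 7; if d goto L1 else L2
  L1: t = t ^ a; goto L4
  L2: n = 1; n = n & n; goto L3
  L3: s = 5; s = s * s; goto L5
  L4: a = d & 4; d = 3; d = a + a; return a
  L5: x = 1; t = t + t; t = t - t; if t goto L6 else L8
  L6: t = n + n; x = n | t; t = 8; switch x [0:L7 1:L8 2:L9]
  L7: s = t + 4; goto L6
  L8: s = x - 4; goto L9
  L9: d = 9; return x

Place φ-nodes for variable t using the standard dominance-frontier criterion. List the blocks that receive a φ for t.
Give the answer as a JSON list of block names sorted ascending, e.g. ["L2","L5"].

idom tree: L1←L0 L2←L0 L3←L2 L4←L1 L5←L3 L6←L5 L7←L6 L8←L5 L9←L5
Dom∩ at merges:
  L6: preds {L5,L7}: {L0,L2,L3,L5} ∩ {L0,L2,L3,L5,L6,L7} = {L0,L2,L3,L5}; idom=L5
  L8: preds {L5,L6}: {L0,L2,L3,L5} ∩ {L0,L2,L3,L5,L6} = {L0,L2,L3,L5}; idom=L5
  L9: preds {L6,L8}: {L0,L2,L3,L5,L6} ∩ {L0,L2,L3,L5,L8} = {L0,L2,L3,L5}; idom=L5

DF derivation:
  L6←L5: walk · to L5
  L6←L7: walk L7→L6 to L5
  L8←L5: walk · to L5
  L8←L6: walk L6 to L5
  L9←L6: walk L6 to L5
  L9←L8: walk L8 to L5
  L0: DF=∅
  L1: DF=∅
  L2: DF=∅
  L3: DF=∅
  L4: DF=∅
  L5: DF=∅
  L6: DF={L6,L8,L9}
  L7: DF={L6}
  L8: DF={L9}
  L9: DF=∅

φ for t: defs {L0,L1,L5,L6}
  DF⁺ = {L6,L8,L9}

Answer: ["L6", "L8", "L9"]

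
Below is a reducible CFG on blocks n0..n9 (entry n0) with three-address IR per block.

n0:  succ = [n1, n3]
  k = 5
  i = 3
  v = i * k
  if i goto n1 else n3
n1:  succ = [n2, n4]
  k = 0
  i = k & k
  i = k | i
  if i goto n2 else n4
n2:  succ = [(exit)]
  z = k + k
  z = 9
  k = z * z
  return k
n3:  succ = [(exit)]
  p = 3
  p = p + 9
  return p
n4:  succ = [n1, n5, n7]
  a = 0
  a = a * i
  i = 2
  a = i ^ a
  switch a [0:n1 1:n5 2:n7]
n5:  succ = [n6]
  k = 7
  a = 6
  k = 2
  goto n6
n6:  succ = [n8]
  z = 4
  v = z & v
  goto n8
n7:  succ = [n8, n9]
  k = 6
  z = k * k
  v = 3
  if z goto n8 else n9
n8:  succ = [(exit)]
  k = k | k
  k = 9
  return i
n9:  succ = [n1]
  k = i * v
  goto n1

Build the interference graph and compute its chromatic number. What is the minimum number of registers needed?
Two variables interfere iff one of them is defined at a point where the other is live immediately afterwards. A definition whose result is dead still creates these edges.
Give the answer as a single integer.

Block summaries:
  n0 def {i,k,v} use ∅
  n1 def {i,k} use ∅
  n2 def {k,z} use {k}
  n3 def {p} use ∅
  n4 def {a,i} use {i}
  n5 def {a,k} use ∅
  n6 def {v,z} use {v}
  n7 def {k,v,z} use ∅
  n8 def {k} use {i,k}
  n9 def {k} use {i,v}

Backward fixpoint:
  live n0: ∅→{v}
  live n1: {v}→{i,k,v}
  live n2: {k}→∅
  live n3: ∅→∅
  live n4: {i,v}→{i,v}
  live n5: {i,v}→{i,k,v}
  live n6: {i,k,v}→{i,k}
  live n7: {i}→{i,k,v}
  live n8: {i,k}→∅
  live n9: {i,v}→{v}

Interference:
  a: {i,v}
  i: {a,k,v,z}
  k: {i,v,z}
  p: ∅
  v: {a,i,k,z}
  z: {i,k,v}

Registers:
  lower bound: {i,k,v,z} mutually conflict ⇒ χ ≥ 4
  4-colouring: c0={i,p}  c1={v}  c2={a,k}  c3={z}
  χ = 4

Answer: 4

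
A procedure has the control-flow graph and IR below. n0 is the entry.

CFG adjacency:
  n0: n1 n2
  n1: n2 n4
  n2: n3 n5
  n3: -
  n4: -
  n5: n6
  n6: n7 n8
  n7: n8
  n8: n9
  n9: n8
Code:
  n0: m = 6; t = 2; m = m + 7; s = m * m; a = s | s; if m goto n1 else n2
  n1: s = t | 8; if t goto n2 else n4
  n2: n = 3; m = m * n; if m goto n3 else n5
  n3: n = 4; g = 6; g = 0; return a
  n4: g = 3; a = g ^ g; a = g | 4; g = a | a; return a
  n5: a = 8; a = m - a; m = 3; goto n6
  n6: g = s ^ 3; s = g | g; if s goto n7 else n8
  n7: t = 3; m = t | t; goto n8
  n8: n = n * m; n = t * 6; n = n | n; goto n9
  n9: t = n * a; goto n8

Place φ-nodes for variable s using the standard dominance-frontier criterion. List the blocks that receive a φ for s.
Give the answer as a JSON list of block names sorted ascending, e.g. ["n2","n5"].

Answer: ["n2"]

Derivation:
idom tree: n1←n0 n2←n0 n3←n2 n4←n1 n5←n2 n6←n5 n7←n6 n8←n6 n9←n8
Dom∩ at merges:
  n2: preds {n0,n1}: {n0} ∩ {n0,n1} = {n0}; idom=n0
  n8: preds {n6,n7,n9}: {n0,n2,n5,n6} ∩ {n0,n2,n5,n6,n7} ∩ {n0,n2,n5,n6,n8,n9} = {n0,n2,n5,n6}; idom=n6

Frontier:
  join n2 pred n0: · stop@n0
  join n2 pred n1: n1 stop@n0
  join n8 pred n6: · stop@n6
  join n8 pred n7: n7 stop@n6
  join n8 pred n9: n9→n8 stop@n6
  n0 → ∅
  n1 → {n2}
  n2 → ∅
  n3 → ∅
  n4 → ∅
  n5 → ∅
  n6 → ∅
  n7 → {n8}
  n8 → {n8}
  n9 → {n8}

φ for s: defs {n0,n1,n6}
  DF⁺ = {n2}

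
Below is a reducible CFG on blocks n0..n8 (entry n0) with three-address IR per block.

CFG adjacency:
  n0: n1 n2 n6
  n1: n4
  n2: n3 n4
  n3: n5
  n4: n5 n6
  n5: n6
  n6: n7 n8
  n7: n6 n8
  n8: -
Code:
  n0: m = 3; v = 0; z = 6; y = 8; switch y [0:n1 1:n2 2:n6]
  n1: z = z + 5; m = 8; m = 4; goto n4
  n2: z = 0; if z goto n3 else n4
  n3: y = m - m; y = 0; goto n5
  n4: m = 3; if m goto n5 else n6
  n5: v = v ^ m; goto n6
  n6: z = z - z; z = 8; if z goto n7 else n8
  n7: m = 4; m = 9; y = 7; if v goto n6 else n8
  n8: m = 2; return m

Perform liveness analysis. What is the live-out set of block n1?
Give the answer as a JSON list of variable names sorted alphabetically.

Answer: ["v", "z"]

Analysis:
Per-block:
  n0: {m,v,y,z} / ∅
  n1: {m,z} / {z}
  n2: {z} / ∅
  n3: {y} / {m}
  n4: {m} / ∅
  n5: {v} / {m,v}
  n6: {z} / {z}
  n7: {m,y} / {v}
  n8: {m} / ∅

Live sets:
  live n0: ∅→{m,v,z}
  live n1: {v,z}→{v,z}
  live n2: {m,v}→{m,v,z}
  live n3: {m,v,z}→{m,v,z}
  live n4: {v,z}→{m,v,z}
  live n5: {m,v,z}→{v,z}
  live n6: {v,z}→{v,z}
  live n7: {v,z}→{v,z}
  live n8: ∅→∅

live-out(n1) = ["v", "z"]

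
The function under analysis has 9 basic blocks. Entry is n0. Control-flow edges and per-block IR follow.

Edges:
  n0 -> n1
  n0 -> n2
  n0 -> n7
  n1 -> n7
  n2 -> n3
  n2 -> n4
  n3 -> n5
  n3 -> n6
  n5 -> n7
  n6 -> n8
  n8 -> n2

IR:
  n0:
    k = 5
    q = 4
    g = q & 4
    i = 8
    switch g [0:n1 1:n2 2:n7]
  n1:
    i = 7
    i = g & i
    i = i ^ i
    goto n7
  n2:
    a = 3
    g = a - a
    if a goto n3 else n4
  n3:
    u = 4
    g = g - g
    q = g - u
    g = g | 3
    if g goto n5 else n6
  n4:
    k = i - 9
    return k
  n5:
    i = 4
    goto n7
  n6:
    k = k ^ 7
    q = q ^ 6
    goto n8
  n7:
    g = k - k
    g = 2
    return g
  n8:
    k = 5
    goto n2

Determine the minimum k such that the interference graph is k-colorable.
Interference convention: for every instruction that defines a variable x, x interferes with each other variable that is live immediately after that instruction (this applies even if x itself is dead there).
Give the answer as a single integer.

Answer: 4

Derivation:
Block summaries:
  n0: {g,i,k,q} / ∅
  n1: {i} / {g}
  n2: {a,g} / ∅
  n3: {g,q,u} / {g}
  n4: {k} / {i}
  n5: {i} / ∅
  n6: {k,q} / {k,q}
  n7: {g} / {k}
  n8: {k} / ∅

Live sets:
  n0 li=∅ lo={g,i,k}
  n1 li={g,k} lo={k}
  n2 li={i,k} lo={g,i,k}
  n3 li={g,i,k} lo={i,k,q}
  n4 li={i} lo=∅
  n5 li={k} lo={k}
  n6 li={i,k,q} lo={i}
  n7 li={k} lo=∅
  n8 li={i} lo={i,k}

Conflict graph:
  a: {g,i,k}
  g: {a,i,k,q,u}
  i: {a,g,k,q,u}
  k: {a,g,i,q,u}
  q: {g,i,k}
  u: {g,i,k}

Chromatic number:
  clique {a,g,i,k} ⇒ need ≥ 4
  4-colouring: R0={g}  R1={i}  R2={k}  R3={a,q,u}
  χ = 4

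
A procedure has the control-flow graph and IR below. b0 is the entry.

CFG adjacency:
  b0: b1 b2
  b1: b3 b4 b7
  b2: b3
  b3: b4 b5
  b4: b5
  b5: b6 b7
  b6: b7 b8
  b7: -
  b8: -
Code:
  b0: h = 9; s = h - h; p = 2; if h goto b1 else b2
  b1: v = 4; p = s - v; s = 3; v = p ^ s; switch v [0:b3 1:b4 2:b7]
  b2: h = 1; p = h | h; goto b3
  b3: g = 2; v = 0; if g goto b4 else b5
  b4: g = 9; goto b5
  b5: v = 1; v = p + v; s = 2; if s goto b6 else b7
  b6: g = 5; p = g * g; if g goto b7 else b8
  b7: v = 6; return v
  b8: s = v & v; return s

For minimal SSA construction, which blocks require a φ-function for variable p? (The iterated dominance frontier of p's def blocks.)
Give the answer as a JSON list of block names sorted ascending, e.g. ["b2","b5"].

idom tree: b1←b0 b2←b0 b3←b0 b4←b0 b5←b0 b6←b5 b7←b0 b8←b6
Join-block Dom:
  b3: preds {b1,b2}: {b0,b1} ∩ {b0,b2} = {b0}; idom=b0
  b4: preds {b1,b3}: {b0,b1} ∩ {b0,b3} = {b0}; idom=b0
  b5: preds {b3,b4}: {b0,b3} ∩ {b0,b4} = {b0}; idom=b0
  b7: preds {b1,b5,b6}: {b0,b1} ∩ {b0,b5} ∩ {b0,b5,b6} = {b0}; idom=b0

Frontier:
  join b3 pred b1: b1 stop@b0
  join b3 pred b2: b2 stop@b0
  join b4 pred b1: b1 stop@b0
  join b4 pred b3: b3 stop@b0
  join b5 pred b3: b3 stop@b0
  join b5 pred b4: b4 stop@b0
  join b7 pred b1: b1 stop@b0
  join b7 pred b5: b5 stop@b0
  join b7 pred b6: b6→b5 stop@b0
  b0: DF=∅
  b1: DF={b3,b4,b7}
  b2: DF={b3}
  b3: DF={b4,b5}
  b4: DF={b5}
  b5: DF={b7}
  b6: DF={b7}
  b7: DF=∅
  b8: DF=∅

φ for p: defs {b0,b1,b2,b6}
  DF⁺ = {b3,b4,b5,b7}

Answer: ["b3", "b4", "b5", "b7"]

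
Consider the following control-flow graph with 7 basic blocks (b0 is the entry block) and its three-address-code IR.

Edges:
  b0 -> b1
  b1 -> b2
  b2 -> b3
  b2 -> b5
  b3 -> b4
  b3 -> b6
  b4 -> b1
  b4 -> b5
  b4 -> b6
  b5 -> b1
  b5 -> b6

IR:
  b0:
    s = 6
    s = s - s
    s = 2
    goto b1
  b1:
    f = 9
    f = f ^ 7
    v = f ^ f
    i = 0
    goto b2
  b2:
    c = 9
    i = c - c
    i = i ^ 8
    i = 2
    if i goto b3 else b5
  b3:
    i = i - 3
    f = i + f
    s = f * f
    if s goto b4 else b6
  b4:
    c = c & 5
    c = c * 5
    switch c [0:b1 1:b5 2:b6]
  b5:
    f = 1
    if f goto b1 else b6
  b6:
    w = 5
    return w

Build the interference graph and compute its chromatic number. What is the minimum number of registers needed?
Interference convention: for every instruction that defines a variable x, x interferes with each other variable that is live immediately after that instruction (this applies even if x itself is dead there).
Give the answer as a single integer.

Per-block:
  b0: {s} / ∅
  b1: {f,i,v} / ∅
  b2: {c,i} / ∅
  b3: {f,i,s} / {f,i}
  b4: {c} / {c}
  b5: {f} / ∅
  b6: {w} / ∅

Backward fixpoint:
  b0 li=∅ lo=∅
  b1 li=∅ lo={f}
  b2 li={f} lo={c,f,i}
  b3 li={c,f,i} lo={c}
  b4 li={c} lo=∅
  b5 li=∅ lo=∅
  b6 li=∅ lo=∅

Interference:
  c — {f,i,s}
  f — {c,i,v}
  i — {c,f}
  s — {c}
  v — {f}
  w — ∅

Chromatic number:
  clique {c,f,i} ⇒ need ≥ 3
  assign c→R0 f→R1 i→R2 s→R1 v→R0 w→R0 — no edge inside a register ⇒ χ ≤ 3
  χ = 3

Answer: 3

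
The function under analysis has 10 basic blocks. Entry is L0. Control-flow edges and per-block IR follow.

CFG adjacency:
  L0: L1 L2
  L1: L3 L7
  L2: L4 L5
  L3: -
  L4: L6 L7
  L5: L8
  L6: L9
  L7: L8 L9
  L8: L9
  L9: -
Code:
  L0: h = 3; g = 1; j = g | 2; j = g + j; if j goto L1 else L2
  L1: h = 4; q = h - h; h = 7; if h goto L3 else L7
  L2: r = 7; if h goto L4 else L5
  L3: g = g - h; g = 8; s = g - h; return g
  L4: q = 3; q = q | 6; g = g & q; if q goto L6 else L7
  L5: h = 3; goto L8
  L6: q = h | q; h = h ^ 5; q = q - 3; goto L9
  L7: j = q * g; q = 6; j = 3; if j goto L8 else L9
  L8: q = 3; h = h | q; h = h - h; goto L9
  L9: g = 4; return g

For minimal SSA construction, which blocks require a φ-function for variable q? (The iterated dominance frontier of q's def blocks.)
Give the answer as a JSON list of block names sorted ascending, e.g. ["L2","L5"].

idom tree: L1←L0 L2←L0 L3←L1 L4←L2 L5←L2 L6←L4 L7←L0 L8←L0 L9←L0
Dom∩ at merges:
  L7: preds {L1,L4}: {L0,L1} ∩ {L0,L2,L4} = {L0}; idom=L0
  L8: preds {L5,L7}: {L0,L2,L5} ∩ {L0,L7} = {L0}; idom=L0
  L9: preds {L6,L7,L8}: {L0,L2,L4,L6} ∩ {L0,L7} ∩ {L0,L8} = {L0}; idom=L0

Frontier:
  join L7 pred L1: L1 stop@L0
  join L7 pred L4: L4→L2 stop@L0
  join L8 pred L5: L5→L2 stop@L0
  join L8 pred L7: L7 stop@L0
  join L9 pred L6: L6→L4→L2 stop@L0
  join L9 pred L7: L7 stop@L0
  join L9 pred L8: L8 stop@L0
  L0 → ∅
  L1 → {L7}
  L2 → {L7,L8,L9}
  L3 → ∅
  L4 → {L7,L9}
  L5 → {L8}
  L6 → {L9}
  L7 → {L8,L9}
  L8 → {L9}
  L9 → ∅

φ for q: defs {L1,L4,L6,L7,L8}
  DF⁺ = {L7,L8,L9}

Answer: ["L7", "L8", "L9"]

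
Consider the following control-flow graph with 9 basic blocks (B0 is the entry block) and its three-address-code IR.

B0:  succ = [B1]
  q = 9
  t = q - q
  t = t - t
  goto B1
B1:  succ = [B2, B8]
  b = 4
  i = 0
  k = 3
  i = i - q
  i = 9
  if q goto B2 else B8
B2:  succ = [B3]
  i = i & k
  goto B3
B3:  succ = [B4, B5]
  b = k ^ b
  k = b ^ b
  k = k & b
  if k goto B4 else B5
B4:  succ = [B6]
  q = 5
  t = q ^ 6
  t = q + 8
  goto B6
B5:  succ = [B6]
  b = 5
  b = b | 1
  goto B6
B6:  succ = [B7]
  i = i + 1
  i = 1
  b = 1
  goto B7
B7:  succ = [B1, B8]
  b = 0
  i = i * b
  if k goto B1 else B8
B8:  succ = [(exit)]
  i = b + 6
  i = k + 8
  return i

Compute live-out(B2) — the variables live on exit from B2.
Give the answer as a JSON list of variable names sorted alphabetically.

Block summaries:
  B0 def {q,t} use ∅
  B1 def {b,i,k} use {q}
  B2 def {i} use {i,k}
  B3 def {b,k} use {b,k}
  B4 def {q,t} use ∅
  B5 def {b} use ∅
  B6 def {b,i} use {i}
  B7 def {b,i} use {i,k}
  B8 def {i} use {b,k}

Backward fixpoint:
  live B0: ∅→{q}
  live B1: {q}→{b,i,k,q}
  live B2: {b,i,k,q}→{b,i,k,q}
  live B3: {b,i,k,q}→{i,k,q}
  live B4: {i,k}→{i,k,q}
  live B5: {i,k,q}→{i,k,q}
  live B6: {i,k,q}→{i,k,q}
  live B7: {i,k,q}→{b,k,q}
  live B8: {b,k}→∅

live-out(B2) = ["b", "i", "k", "q"]

Answer: ["b", "i", "k", "q"]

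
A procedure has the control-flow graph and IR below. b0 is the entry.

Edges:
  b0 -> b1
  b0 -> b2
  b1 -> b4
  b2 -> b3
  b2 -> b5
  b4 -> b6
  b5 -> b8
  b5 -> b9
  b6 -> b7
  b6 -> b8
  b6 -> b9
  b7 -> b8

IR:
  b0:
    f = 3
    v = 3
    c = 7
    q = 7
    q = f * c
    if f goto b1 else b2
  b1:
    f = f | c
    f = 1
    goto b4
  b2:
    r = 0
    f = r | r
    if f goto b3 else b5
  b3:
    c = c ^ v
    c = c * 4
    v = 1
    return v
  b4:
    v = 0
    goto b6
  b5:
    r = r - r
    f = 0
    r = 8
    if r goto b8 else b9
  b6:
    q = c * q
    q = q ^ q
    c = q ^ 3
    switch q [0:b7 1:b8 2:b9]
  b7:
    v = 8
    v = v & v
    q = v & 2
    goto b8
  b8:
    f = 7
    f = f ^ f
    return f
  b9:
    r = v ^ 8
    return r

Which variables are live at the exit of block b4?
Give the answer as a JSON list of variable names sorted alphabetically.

Answer: ["c", "q", "v"]

Analysis:
Per-block:
  b0: {c,f,q,v} / ∅
  b1: {f} / {c,f}
  b2: {f,r} / ∅
  b3: {c,v} / {c,v}
  b4: {v} / ∅
  b5: {f,r} / {r}
  b6: {c,q} / {c,q}
  b7: {q,v} / ∅
  b8: {f} / ∅
  b9: {r} / {v}

Live sets:
  b0: in=∅ out={c,f,q,v}
  b1: in={c,f,q} out={c,q}
  b2: in={c,v} out={c,r,v}
  b3: in={c,v} out=∅
  b4: in={c,q} out={c,q,v}
  b5: in={r,v} out={v}
  b6: in={c,q,v} out={v}
  b7: in=∅ out=∅
  b8: in=∅ out=∅
  b9: in={v} out=∅

live-out(b4) = ["c", "q", "v"]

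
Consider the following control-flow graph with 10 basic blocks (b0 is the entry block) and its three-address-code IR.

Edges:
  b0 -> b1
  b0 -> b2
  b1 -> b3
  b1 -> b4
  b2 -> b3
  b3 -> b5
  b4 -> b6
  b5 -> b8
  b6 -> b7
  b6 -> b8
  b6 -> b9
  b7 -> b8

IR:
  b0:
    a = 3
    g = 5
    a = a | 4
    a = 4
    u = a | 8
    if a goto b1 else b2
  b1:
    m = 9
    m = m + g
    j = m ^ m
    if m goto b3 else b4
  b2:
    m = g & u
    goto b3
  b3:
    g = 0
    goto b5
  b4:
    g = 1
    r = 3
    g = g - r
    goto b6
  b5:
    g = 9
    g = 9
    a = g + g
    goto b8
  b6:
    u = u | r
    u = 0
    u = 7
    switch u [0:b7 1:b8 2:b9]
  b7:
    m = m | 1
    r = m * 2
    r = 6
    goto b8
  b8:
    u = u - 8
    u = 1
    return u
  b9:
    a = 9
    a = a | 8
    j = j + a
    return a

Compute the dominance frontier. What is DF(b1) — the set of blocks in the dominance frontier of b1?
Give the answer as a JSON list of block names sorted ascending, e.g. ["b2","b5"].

Answer: ["b3", "b8"]

Working:
idom tree: b1←b0 b2←b0 b3←b0 b4←b1 b5←b3 b6←b4 b7←b6 b8←b0 b9←b6
Join-block Dom:
  b3: preds {b1,b2}: {b0,b1} ∩ {b0,b2} = {b0}; idom=b0
  b8: preds {b5,b6,b7}: {b0,b3,b5} ∩ {b0,b1,b4,b6} ∩ {b0,b1,b4,b6,b7} = {b0}; idom=b0

DF derivation:
  join b3 pred b1: b1 stop@b0
  join b3 pred b2: b2 stop@b0
  join b8 pred b5: b5→b3 stop@b0
  join b8 pred b6: b6→b4→b1 stop@b0
  join b8 pred b7: b7→b6→b4→b1 stop@b0
  DF(b0)=∅
  DF(b1)={b3,b8}
  DF(b2)={b3}
  DF(b3)={b8}
  DF(b4)={b8}
  DF(b5)={b8}
  DF(b6)={b8}
  DF(b7)={b8}
  DF(b8)=∅
  DF(b9)=∅

DF(b1) = ["b3", "b8"]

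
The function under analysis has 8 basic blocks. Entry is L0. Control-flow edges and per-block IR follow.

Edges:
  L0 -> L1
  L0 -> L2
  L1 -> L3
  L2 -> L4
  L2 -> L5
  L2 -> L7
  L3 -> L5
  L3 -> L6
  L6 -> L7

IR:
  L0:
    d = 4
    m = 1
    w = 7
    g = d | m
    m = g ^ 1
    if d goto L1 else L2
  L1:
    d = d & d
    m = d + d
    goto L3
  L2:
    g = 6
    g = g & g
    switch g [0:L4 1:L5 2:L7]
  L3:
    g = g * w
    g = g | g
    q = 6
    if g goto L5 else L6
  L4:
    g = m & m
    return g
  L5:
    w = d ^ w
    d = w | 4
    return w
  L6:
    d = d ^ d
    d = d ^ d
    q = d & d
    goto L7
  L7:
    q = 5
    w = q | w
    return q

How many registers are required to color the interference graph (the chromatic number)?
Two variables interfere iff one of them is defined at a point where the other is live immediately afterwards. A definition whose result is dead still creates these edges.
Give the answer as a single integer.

Answer: 4

Working:
Block summaries:
  L0: {d,g,m,w} / ∅
  L1: {d,m} / {d}
  L2: {g} / ∅
  L3: {g,q} / {g,w}
  L4: {g} / {m}
  L5: {d,w} / {d,w}
  L6: {d,q} / {d}
  L7: {q,w} / {w}

Liveness:
  L0: in=∅ out={d,g,m,w}
  L1: in={d,g,w} out={d,g,w}
  L2: in={d,m,w} out={d,m,w}
  L3: in={d,g,w} out={d,w}
  L4: in={m} out=∅
  L5: in={d,w} out=∅
  L6: in={d,w} out={w}
  L7: in={w} out=∅

Conflict graph:
  d: {g,m,q,w}
  g: {d,m,q,w}
  m: {d,g,w}
  q: {d,g,w}
  w: {d,g,m,q}

Chromatic number:
  clique {d,g,m,w} ⇒ need ≥ 4
  assign d→c0 g→c1 m→c3 q→c3 w→c2 — no edge inside a register ⇒ χ ≤ 4
  χ = 4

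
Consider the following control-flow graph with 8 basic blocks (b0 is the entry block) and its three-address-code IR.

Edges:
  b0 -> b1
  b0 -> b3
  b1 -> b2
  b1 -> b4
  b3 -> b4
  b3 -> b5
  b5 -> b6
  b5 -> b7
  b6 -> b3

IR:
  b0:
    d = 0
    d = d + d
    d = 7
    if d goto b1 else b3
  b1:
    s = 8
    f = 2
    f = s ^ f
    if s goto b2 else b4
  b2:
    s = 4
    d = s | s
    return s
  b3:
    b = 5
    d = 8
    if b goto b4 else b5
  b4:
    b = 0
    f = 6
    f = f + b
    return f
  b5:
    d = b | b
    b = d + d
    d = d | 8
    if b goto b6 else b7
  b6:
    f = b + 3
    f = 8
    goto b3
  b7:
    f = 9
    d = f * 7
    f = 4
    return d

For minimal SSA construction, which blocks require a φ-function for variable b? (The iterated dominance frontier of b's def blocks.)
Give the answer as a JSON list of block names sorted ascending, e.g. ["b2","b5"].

Answer: ["b3", "b4"]

Working:
idom tree: b1←b0 b2←b1 b3←b0 b4←b0 b5←b3 b6←b5 b7←b5
Dom at joins:
  b3: preds {b0,b6}: {b0} ∩ {b0,b3,b5,b6} = {b0}; idom=b0
  b4: preds {b1,b3}: {b0,b1} ∩ {b0,b3} = {b0}; idom=b0

DF walk-up:
  join b3 pred b0: · stop@b0
  join b3 pred b6: b6→b5→b3 stop@b0
  join b4 pred b1: b1 stop@b0
  join b4 pred b3: b3 stop@b0
  b0 → ∅
  b1 → {b4}
  b2 → ∅
  b3 → {b3,b4}
  b4 → ∅
  b5 → {b3}
  b6 → {b3}
  b7 → ∅

φ for b: defs {b3,b4,b5}
  DF⁺ = {b3,b4}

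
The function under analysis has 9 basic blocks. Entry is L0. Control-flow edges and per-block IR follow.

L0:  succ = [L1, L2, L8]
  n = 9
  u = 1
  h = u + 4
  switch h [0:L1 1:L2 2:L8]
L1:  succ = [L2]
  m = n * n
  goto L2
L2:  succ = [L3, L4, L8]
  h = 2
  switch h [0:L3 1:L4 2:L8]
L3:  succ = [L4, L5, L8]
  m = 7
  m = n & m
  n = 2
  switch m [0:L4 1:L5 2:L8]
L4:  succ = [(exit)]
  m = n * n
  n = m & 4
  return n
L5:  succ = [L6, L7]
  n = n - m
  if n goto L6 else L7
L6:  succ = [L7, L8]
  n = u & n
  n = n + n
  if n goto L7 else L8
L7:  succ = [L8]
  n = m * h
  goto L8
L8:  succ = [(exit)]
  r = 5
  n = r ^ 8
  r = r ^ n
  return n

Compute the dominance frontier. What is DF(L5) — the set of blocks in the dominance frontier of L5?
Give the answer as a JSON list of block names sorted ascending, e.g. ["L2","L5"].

Answer: ["L8"]

Working:
idom tree: L1←L0 L2←L0 L3←L2 L4←L2 L5←L3 L6←L5 L7←L5 L8←L0
Join-block Dom:
  L2: preds {L0,L1}: {L0} ∩ {L0,L1} = {L0}; idom=L0
  L4: preds {L2,L3}: {L0,L2} ∩ {L0,L2,L3} = {L0,L2}; idom=L2
  L7: preds {L5,L6}: {L0,L2,L3,L5} ∩ {L0,L2,L3,L5,L6} = {L0,L2,L3,L5}; idom=L5
  L8: preds {L0,L2,L3,L6,L7}: {L0} ∩ {L0,L2} ∩ {L0,L2,L3} ∩ {L0,L2,L3,L5,L6} ∩ {L0,L2,L3,L5,L7} = {L0}; idom=L0

DF derivation:
  join L2 pred L0: · stop@L0
  join L2 pred L1: L1 stop@L0
  join L4 pred L2: · stop@L2
  join L4 pred L3: L3 stop@L2
  join L7 pred L5: · stop@L5
  join L7 pred L6: L6 stop@L5
  join L8 pred L0: · stop@L0
  join L8 pred L2: L2 stop@L0
  join L8 pred L3: L3→L2 stop@L0
  join L8 pred L6: L6→L5→L3→L2 stop@L0
  join L8 pred L7: L7→L5→L3→L2 stop@L0
  L0: DF=∅
  L1: DF={L2}
  L2: DF={L8}
  L3: DF={L4,L8}
  L4: DF=∅
  L5: DF={L8}
  L6: DF={L7,L8}
  L7: DF={L8}
  L8: DF=∅

DF(L5) = ["L8"]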